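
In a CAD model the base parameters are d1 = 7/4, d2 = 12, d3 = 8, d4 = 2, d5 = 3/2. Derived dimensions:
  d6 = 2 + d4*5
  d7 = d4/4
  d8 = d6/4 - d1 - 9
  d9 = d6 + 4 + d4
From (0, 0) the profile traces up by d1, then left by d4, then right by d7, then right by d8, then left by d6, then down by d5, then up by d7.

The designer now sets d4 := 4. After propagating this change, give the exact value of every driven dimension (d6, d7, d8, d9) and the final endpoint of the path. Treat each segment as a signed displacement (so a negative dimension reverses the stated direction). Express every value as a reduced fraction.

d6 = 22
d7 = 1
d8 = -21/4
d9 = 30
endpoint = (-121/4, 5/4)

Apply edit: d4 := 4
  d6 = 2 + d4*5 = 22
  d7 = d4/4 = 1
  d8 = d6/4 - d1 - 9 = -21/4
  d9 = d6 + 4 + d4 = 30
Walk from origin (0, 0):
  seg 1: up by d1 = 7/4 → (0, 7/4)
  seg 2: left by d4 = 4 → (-4, 7/4)
  seg 3: right by d7 = 1 → (-3, 7/4)
  seg 4: right by d8 = -21/4 → (-33/4, 7/4)
  seg 5: left by d6 = 22 → (-121/4, 7/4)
  seg 6: down by d5 = 3/2 → (-121/4, 1/4)
  seg 7: up by d7 = 1 → (-121/4, 5/4)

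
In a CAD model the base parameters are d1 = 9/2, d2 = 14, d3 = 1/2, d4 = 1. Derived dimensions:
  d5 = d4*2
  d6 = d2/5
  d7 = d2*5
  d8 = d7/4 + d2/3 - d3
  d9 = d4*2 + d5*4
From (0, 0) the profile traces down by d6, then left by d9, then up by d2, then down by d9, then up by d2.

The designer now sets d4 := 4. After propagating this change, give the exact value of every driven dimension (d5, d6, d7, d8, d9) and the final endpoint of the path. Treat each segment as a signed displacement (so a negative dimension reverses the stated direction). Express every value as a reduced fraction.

Apply edit: d4 := 4
  d5 = d4*2 = 8
  d6 = d2/5 = 14/5
  d7 = d2*5 = 70
  d8 = d7/4 + d2/3 - d3 = 65/3
  d9 = d4*2 + d5*4 = 40
Walk from origin (0, 0):
  seg 1: down by d6 = 14/5 → (0, -14/5)
  seg 2: left by d9 = 40 → (-40, -14/5)
  seg 3: up by d2 = 14 → (-40, 56/5)
  seg 4: down by d9 = 40 → (-40, -144/5)
  seg 5: up by d2 = 14 → (-40, -74/5)

d5 = 8
d6 = 14/5
d7 = 70
d8 = 65/3
d9 = 40
endpoint = (-40, -74/5)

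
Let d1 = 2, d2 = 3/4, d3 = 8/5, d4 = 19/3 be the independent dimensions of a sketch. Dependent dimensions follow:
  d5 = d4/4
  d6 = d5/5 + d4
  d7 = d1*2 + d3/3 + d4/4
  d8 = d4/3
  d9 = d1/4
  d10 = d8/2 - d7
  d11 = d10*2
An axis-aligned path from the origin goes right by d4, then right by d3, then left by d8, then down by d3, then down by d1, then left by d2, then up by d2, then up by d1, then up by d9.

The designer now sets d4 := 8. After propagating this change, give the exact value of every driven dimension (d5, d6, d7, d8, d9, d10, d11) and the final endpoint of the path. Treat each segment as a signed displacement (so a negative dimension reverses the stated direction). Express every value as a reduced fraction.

Apply edit: d4 := 8
  d5 = d4/4 = 2
  d6 = d5/5 + d4 = 42/5
  d7 = d1*2 + d3/3 + d4/4 = 98/15
  d8 = d4/3 = 8/3
  d9 = d1/4 = 1/2
  d10 = d8/2 - d7 = -26/5
  d11 = d10*2 = -52/5
Walk from origin (0, 0):
  seg 1: right by d4 = 8 → (8, 0)
  seg 2: right by d3 = 8/5 → (48/5, 0)
  seg 3: left by d8 = 8/3 → (104/15, 0)
  seg 4: down by d3 = 8/5 → (104/15, -8/5)
  seg 5: down by d1 = 2 → (104/15, -18/5)
  seg 6: left by d2 = 3/4 → (371/60, -18/5)
  seg 7: up by d2 = 3/4 → (371/60, -57/20)
  seg 8: up by d1 = 2 → (371/60, -17/20)
  seg 9: up by d9 = 1/2 → (371/60, -7/20)

d5 = 2
d6 = 42/5
d7 = 98/15
d8 = 8/3
d9 = 1/2
d10 = -26/5
d11 = -52/5
endpoint = (371/60, -7/20)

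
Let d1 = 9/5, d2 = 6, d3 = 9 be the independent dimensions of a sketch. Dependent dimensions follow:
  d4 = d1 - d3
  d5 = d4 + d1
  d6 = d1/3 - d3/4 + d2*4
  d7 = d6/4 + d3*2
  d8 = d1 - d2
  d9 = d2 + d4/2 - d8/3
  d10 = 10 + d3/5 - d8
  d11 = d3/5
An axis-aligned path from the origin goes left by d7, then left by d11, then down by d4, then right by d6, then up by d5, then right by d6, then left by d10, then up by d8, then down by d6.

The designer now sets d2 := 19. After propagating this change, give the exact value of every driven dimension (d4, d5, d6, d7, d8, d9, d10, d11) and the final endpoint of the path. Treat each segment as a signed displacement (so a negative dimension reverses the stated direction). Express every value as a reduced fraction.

Apply edit: d2 := 19
  d4 = d1 - d3 = -36/5
  d5 = d4 + d1 = -27/5
  d6 = d1/3 - d3/4 + d2*4 = 1487/20
  d7 = d6/4 + d3*2 = 2927/80
  d8 = d1 - d2 = -86/5
  d9 = d2 + d4/2 - d8/3 = 317/15
  d10 = 10 + d3/5 - d8 = 29
  d11 = d3/5 = 9/5
Walk from origin (0, 0):
  seg 1: left by d7 = 2927/80 → (-2927/80, 0)
  seg 2: left by d11 = 9/5 → (-3071/80, 0)
  seg 3: down by d4 = -36/5 → (-3071/80, 36/5)
  seg 4: right by d6 = 1487/20 → (2877/80, 36/5)
  seg 5: up by d5 = -27/5 → (2877/80, 9/5)
  seg 6: right by d6 = 1487/20 → (1765/16, 9/5)
  seg 7: left by d10 = 29 → (1301/16, 9/5)
  seg 8: up by d8 = -86/5 → (1301/16, -77/5)
  seg 9: down by d6 = 1487/20 → (1301/16, -359/4)

d4 = -36/5
d5 = -27/5
d6 = 1487/20
d7 = 2927/80
d8 = -86/5
d9 = 317/15
d10 = 29
d11 = 9/5
endpoint = (1301/16, -359/4)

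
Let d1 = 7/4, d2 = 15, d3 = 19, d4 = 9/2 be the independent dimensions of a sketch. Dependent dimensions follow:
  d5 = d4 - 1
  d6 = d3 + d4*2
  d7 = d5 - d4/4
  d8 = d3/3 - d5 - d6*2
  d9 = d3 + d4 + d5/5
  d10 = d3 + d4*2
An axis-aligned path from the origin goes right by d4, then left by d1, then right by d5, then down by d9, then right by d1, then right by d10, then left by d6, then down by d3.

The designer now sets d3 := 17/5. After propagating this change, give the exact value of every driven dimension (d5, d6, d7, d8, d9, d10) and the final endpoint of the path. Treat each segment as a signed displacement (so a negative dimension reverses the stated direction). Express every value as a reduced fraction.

Apply edit: d3 := 17/5
  d5 = d4 - 1 = 7/2
  d6 = d3 + d4*2 = 62/5
  d7 = d5 - d4/4 = 19/8
  d8 = d3/3 - d5 - d6*2 = -163/6
  d9 = d3 + d4 + d5/5 = 43/5
  d10 = d3 + d4*2 = 62/5
Walk from origin (0, 0):
  seg 1: right by d4 = 9/2 → (9/2, 0)
  seg 2: left by d1 = 7/4 → (11/4, 0)
  seg 3: right by d5 = 7/2 → (25/4, 0)
  seg 4: down by d9 = 43/5 → (25/4, -43/5)
  seg 5: right by d1 = 7/4 → (8, -43/5)
  seg 6: right by d10 = 62/5 → (102/5, -43/5)
  seg 7: left by d6 = 62/5 → (8, -43/5)
  seg 8: down by d3 = 17/5 → (8, -12)

d5 = 7/2
d6 = 62/5
d7 = 19/8
d8 = -163/6
d9 = 43/5
d10 = 62/5
endpoint = (8, -12)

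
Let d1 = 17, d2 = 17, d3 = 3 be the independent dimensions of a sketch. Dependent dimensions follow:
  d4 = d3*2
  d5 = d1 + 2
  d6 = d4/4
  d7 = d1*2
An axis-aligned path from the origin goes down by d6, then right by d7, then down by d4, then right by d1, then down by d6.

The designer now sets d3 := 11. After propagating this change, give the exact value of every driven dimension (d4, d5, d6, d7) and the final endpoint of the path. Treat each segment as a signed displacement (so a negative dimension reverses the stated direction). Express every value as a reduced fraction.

d4 = 22
d5 = 19
d6 = 11/2
d7 = 34
endpoint = (51, -33)

Apply edit: d3 := 11
  d4 = d3*2 = 22
  d5 = d1 + 2 = 19
  d6 = d4/4 = 11/2
  d7 = d1*2 = 34
Walk from origin (0, 0):
  seg 1: down by d6 = 11/2 → (0, -11/2)
  seg 2: right by d7 = 34 → (34, -11/2)
  seg 3: down by d4 = 22 → (34, -55/2)
  seg 4: right by d1 = 17 → (51, -55/2)
  seg 5: down by d6 = 11/2 → (51, -33)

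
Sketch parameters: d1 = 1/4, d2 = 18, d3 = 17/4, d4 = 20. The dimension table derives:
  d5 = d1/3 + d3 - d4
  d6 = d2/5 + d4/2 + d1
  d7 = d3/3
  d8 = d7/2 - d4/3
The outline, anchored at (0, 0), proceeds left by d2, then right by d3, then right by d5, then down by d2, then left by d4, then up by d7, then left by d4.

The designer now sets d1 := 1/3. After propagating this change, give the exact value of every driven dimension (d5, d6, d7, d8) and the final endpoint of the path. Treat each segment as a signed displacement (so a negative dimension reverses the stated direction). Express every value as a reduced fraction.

d5 = -563/36
d6 = 209/15
d7 = 17/12
d8 = -143/24
endpoint = (-1249/18, -199/12)

Apply edit: d1 := 1/3
  d5 = d1/3 + d3 - d4 = -563/36
  d6 = d2/5 + d4/2 + d1 = 209/15
  d7 = d3/3 = 17/12
  d8 = d7/2 - d4/3 = -143/24
Walk from origin (0, 0):
  seg 1: left by d2 = 18 → (-18, 0)
  seg 2: right by d3 = 17/4 → (-55/4, 0)
  seg 3: right by d5 = -563/36 → (-529/18, 0)
  seg 4: down by d2 = 18 → (-529/18, -18)
  seg 5: left by d4 = 20 → (-889/18, -18)
  seg 6: up by d7 = 17/12 → (-889/18, -199/12)
  seg 7: left by d4 = 20 → (-1249/18, -199/12)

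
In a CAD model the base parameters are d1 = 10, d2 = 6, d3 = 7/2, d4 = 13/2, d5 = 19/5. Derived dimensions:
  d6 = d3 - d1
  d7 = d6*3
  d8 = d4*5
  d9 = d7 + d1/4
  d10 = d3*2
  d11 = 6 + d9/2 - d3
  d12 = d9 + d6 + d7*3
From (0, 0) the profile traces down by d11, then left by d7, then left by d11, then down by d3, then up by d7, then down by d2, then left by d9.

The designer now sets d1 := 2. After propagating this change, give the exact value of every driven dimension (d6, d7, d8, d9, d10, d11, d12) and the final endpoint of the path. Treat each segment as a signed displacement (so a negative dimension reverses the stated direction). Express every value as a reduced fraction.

d6 = 3/2
d7 = 9/2
d8 = 65/2
d9 = 5
d10 = 7
d11 = 5
d12 = 20
endpoint = (-29/2, -10)

Apply edit: d1 := 2
  d6 = d3 - d1 = 3/2
  d7 = d6*3 = 9/2
  d8 = d4*5 = 65/2
  d9 = d7 + d1/4 = 5
  d10 = d3*2 = 7
  d11 = 6 + d9/2 - d3 = 5
  d12 = d9 + d6 + d7*3 = 20
Walk from origin (0, 0):
  seg 1: down by d11 = 5 → (0, -5)
  seg 2: left by d7 = 9/2 → (-9/2, -5)
  seg 3: left by d11 = 5 → (-19/2, -5)
  seg 4: down by d3 = 7/2 → (-19/2, -17/2)
  seg 5: up by d7 = 9/2 → (-19/2, -4)
  seg 6: down by d2 = 6 → (-19/2, -10)
  seg 7: left by d9 = 5 → (-29/2, -10)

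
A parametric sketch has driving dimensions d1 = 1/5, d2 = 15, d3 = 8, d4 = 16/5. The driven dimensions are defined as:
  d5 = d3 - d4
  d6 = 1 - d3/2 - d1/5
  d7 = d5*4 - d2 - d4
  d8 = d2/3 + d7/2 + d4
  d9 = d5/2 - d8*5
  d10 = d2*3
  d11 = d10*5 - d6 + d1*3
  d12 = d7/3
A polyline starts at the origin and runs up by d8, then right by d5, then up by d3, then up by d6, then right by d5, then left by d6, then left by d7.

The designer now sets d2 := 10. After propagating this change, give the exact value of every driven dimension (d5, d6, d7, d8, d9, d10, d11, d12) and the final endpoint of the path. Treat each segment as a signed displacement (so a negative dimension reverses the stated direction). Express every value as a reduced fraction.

d5 = 24/5
d6 = -76/25
d7 = 6
d8 = 143/15
d9 = -679/15
d10 = 30
d11 = 3841/25
d12 = 2
endpoint = (166/25, 1087/75)

Apply edit: d2 := 10
  d5 = d3 - d4 = 24/5
  d6 = 1 - d3/2 - d1/5 = -76/25
  d7 = d5*4 - d2 - d4 = 6
  d8 = d2/3 + d7/2 + d4 = 143/15
  d9 = d5/2 - d8*5 = -679/15
  d10 = d2*3 = 30
  d11 = d10*5 - d6 + d1*3 = 3841/25
  d12 = d7/3 = 2
Walk from origin (0, 0):
  seg 1: up by d8 = 143/15 → (0, 143/15)
  seg 2: right by d5 = 24/5 → (24/5, 143/15)
  seg 3: up by d3 = 8 → (24/5, 263/15)
  seg 4: up by d6 = -76/25 → (24/5, 1087/75)
  seg 5: right by d5 = 24/5 → (48/5, 1087/75)
  seg 6: left by d6 = -76/25 → (316/25, 1087/75)
  seg 7: left by d7 = 6 → (166/25, 1087/75)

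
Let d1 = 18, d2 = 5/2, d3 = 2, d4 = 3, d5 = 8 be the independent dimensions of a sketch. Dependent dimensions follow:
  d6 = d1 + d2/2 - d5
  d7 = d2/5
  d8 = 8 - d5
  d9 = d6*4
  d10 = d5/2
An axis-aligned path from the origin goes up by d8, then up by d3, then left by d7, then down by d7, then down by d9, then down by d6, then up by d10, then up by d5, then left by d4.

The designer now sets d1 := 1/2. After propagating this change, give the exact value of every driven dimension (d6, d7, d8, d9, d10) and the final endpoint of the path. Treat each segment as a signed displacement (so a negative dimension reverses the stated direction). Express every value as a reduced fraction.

d6 = -25/4
d7 = 1/2
d8 = 0
d9 = -25
d10 = 4
endpoint = (-7/2, 179/4)

Apply edit: d1 := 1/2
  d6 = d1 + d2/2 - d5 = -25/4
  d7 = d2/5 = 1/2
  d8 = 8 - d5 = 0
  d9 = d6*4 = -25
  d10 = d5/2 = 4
Walk from origin (0, 0):
  seg 1: up by d8 = 0 → (0, 0)
  seg 2: up by d3 = 2 → (0, 2)
  seg 3: left by d7 = 1/2 → (-1/2, 2)
  seg 4: down by d7 = 1/2 → (-1/2, 3/2)
  seg 5: down by d9 = -25 → (-1/2, 53/2)
  seg 6: down by d6 = -25/4 → (-1/2, 131/4)
  seg 7: up by d10 = 4 → (-1/2, 147/4)
  seg 8: up by d5 = 8 → (-1/2, 179/4)
  seg 9: left by d4 = 3 → (-7/2, 179/4)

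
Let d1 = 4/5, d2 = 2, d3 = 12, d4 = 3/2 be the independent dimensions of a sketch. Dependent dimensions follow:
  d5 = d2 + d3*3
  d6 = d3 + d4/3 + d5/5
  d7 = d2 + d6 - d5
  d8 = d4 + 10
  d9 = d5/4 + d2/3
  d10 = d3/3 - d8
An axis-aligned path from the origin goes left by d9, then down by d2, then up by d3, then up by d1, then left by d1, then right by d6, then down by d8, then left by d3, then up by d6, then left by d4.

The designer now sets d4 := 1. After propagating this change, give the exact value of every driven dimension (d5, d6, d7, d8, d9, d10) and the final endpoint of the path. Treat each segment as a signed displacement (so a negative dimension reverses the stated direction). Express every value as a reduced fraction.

d5 = 38
d6 = 299/15
d7 = -241/15
d8 = 11
d9 = 61/6
d10 = -7
endpoint = (-121/30, 296/15)

Apply edit: d4 := 1
  d5 = d2 + d3*3 = 38
  d6 = d3 + d4/3 + d5/5 = 299/15
  d7 = d2 + d6 - d5 = -241/15
  d8 = d4 + 10 = 11
  d9 = d5/4 + d2/3 = 61/6
  d10 = d3/3 - d8 = -7
Walk from origin (0, 0):
  seg 1: left by d9 = 61/6 → (-61/6, 0)
  seg 2: down by d2 = 2 → (-61/6, -2)
  seg 3: up by d3 = 12 → (-61/6, 10)
  seg 4: up by d1 = 4/5 → (-61/6, 54/5)
  seg 5: left by d1 = 4/5 → (-329/30, 54/5)
  seg 6: right by d6 = 299/15 → (269/30, 54/5)
  seg 7: down by d8 = 11 → (269/30, -1/5)
  seg 8: left by d3 = 12 → (-91/30, -1/5)
  seg 9: up by d6 = 299/15 → (-91/30, 296/15)
  seg 10: left by d4 = 1 → (-121/30, 296/15)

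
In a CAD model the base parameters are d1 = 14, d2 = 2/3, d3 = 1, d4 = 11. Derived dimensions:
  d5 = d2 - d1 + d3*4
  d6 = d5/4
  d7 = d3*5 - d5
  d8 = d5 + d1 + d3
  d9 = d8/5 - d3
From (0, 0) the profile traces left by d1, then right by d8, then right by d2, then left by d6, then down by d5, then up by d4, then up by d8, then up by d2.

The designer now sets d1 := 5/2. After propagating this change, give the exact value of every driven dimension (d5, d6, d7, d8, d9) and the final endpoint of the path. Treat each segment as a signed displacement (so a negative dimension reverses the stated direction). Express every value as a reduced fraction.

d5 = 13/6
d6 = 13/24
d7 = 17/6
d8 = 17/3
d9 = 2/15
endpoint = (79/24, 91/6)

Apply edit: d1 := 5/2
  d5 = d2 - d1 + d3*4 = 13/6
  d6 = d5/4 = 13/24
  d7 = d3*5 - d5 = 17/6
  d8 = d5 + d1 + d3 = 17/3
  d9 = d8/5 - d3 = 2/15
Walk from origin (0, 0):
  seg 1: left by d1 = 5/2 → (-5/2, 0)
  seg 2: right by d8 = 17/3 → (19/6, 0)
  seg 3: right by d2 = 2/3 → (23/6, 0)
  seg 4: left by d6 = 13/24 → (79/24, 0)
  seg 5: down by d5 = 13/6 → (79/24, -13/6)
  seg 6: up by d4 = 11 → (79/24, 53/6)
  seg 7: up by d8 = 17/3 → (79/24, 29/2)
  seg 8: up by d2 = 2/3 → (79/24, 91/6)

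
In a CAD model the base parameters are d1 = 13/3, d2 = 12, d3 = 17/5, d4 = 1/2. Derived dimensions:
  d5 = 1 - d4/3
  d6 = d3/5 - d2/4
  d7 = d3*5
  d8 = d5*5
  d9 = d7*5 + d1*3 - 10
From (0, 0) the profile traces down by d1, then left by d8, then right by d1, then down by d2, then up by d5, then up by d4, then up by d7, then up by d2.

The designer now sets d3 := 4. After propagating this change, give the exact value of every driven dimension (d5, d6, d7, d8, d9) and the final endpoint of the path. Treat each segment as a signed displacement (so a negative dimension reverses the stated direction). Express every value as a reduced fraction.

d5 = 5/6
d6 = -11/5
d7 = 20
d8 = 25/6
d9 = 103
endpoint = (1/6, 17)

Apply edit: d3 := 4
  d5 = 1 - d4/3 = 5/6
  d6 = d3/5 - d2/4 = -11/5
  d7 = d3*5 = 20
  d8 = d5*5 = 25/6
  d9 = d7*5 + d1*3 - 10 = 103
Walk from origin (0, 0):
  seg 1: down by d1 = 13/3 → (0, -13/3)
  seg 2: left by d8 = 25/6 → (-25/6, -13/3)
  seg 3: right by d1 = 13/3 → (1/6, -13/3)
  seg 4: down by d2 = 12 → (1/6, -49/3)
  seg 5: up by d5 = 5/6 → (1/6, -31/2)
  seg 6: up by d4 = 1/2 → (1/6, -15)
  seg 7: up by d7 = 20 → (1/6, 5)
  seg 8: up by d2 = 12 → (1/6, 17)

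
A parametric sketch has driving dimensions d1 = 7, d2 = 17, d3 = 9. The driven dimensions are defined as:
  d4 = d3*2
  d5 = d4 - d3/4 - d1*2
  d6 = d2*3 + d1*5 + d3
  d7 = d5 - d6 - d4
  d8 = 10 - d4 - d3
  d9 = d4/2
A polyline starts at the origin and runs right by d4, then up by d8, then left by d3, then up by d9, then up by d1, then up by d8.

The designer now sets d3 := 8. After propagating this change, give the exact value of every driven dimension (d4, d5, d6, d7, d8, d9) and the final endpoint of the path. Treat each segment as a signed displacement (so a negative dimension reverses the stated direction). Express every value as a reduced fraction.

Apply edit: d3 := 8
  d4 = d3*2 = 16
  d5 = d4 - d3/4 - d1*2 = 0
  d6 = d2*3 + d1*5 + d3 = 94
  d7 = d5 - d6 - d4 = -110
  d8 = 10 - d4 - d3 = -14
  d9 = d4/2 = 8
Walk from origin (0, 0):
  seg 1: right by d4 = 16 → (16, 0)
  seg 2: up by d8 = -14 → (16, -14)
  seg 3: left by d3 = 8 → (8, -14)
  seg 4: up by d9 = 8 → (8, -6)
  seg 5: up by d1 = 7 → (8, 1)
  seg 6: up by d8 = -14 → (8, -13)

d4 = 16
d5 = 0
d6 = 94
d7 = -110
d8 = -14
d9 = 8
endpoint = (8, -13)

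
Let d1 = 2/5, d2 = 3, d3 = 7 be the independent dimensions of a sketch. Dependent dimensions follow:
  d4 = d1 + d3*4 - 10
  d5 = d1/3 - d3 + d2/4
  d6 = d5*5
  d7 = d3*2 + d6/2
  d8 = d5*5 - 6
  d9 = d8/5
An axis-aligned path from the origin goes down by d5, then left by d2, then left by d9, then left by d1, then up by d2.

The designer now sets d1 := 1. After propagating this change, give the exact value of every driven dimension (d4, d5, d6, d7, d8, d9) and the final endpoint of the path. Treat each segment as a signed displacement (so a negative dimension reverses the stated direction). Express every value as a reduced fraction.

Apply edit: d1 := 1
  d4 = d1 + d3*4 - 10 = 19
  d5 = d1/3 - d3 + d2/4 = -71/12
  d6 = d5*5 = -355/12
  d7 = d3*2 + d6/2 = -19/24
  d8 = d5*5 - 6 = -427/12
  d9 = d8/5 = -427/60
Walk from origin (0, 0):
  seg 1: down by d5 = -71/12 → (0, 71/12)
  seg 2: left by d2 = 3 → (-3, 71/12)
  seg 3: left by d9 = -427/60 → (247/60, 71/12)
  seg 4: left by d1 = 1 → (187/60, 71/12)
  seg 5: up by d2 = 3 → (187/60, 107/12)

d4 = 19
d5 = -71/12
d6 = -355/12
d7 = -19/24
d8 = -427/12
d9 = -427/60
endpoint = (187/60, 107/12)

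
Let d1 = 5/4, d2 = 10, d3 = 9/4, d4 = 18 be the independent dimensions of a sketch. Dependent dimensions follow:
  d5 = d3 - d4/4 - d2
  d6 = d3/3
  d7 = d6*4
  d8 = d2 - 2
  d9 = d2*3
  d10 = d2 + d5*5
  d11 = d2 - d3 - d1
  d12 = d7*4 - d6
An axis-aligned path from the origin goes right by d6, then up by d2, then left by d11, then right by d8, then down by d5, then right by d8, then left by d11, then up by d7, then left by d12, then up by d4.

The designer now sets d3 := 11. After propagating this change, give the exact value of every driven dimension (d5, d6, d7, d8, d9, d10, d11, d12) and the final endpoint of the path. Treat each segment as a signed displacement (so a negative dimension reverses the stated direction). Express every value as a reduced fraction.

d5 = -7/2
d6 = 11/3
d7 = 44/3
d8 = 8
d9 = 30
d10 = -15/2
d11 = -9/4
d12 = 55
endpoint = (-185/6, 277/6)

Apply edit: d3 := 11
  d5 = d3 - d4/4 - d2 = -7/2
  d6 = d3/3 = 11/3
  d7 = d6*4 = 44/3
  d8 = d2 - 2 = 8
  d9 = d2*3 = 30
  d10 = d2 + d5*5 = -15/2
  d11 = d2 - d3 - d1 = -9/4
  d12 = d7*4 - d6 = 55
Walk from origin (0, 0):
  seg 1: right by d6 = 11/3 → (11/3, 0)
  seg 2: up by d2 = 10 → (11/3, 10)
  seg 3: left by d11 = -9/4 → (71/12, 10)
  seg 4: right by d8 = 8 → (167/12, 10)
  seg 5: down by d5 = -7/2 → (167/12, 27/2)
  seg 6: right by d8 = 8 → (263/12, 27/2)
  seg 7: left by d11 = -9/4 → (145/6, 27/2)
  seg 8: up by d7 = 44/3 → (145/6, 169/6)
  seg 9: left by d12 = 55 → (-185/6, 169/6)
  seg 10: up by d4 = 18 → (-185/6, 277/6)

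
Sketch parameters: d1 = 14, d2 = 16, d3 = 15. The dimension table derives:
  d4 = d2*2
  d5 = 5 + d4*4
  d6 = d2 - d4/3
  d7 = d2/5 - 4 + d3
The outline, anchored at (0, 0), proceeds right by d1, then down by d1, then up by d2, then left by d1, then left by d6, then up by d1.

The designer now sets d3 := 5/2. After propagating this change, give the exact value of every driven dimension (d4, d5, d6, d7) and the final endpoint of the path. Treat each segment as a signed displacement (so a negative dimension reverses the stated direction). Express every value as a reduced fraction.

d4 = 32
d5 = 133
d6 = 16/3
d7 = 17/10
endpoint = (-16/3, 16)

Apply edit: d3 := 5/2
  d4 = d2*2 = 32
  d5 = 5 + d4*4 = 133
  d6 = d2 - d4/3 = 16/3
  d7 = d2/5 - 4 + d3 = 17/10
Walk from origin (0, 0):
  seg 1: right by d1 = 14 → (14, 0)
  seg 2: down by d1 = 14 → (14, -14)
  seg 3: up by d2 = 16 → (14, 2)
  seg 4: left by d1 = 14 → (0, 2)
  seg 5: left by d6 = 16/3 → (-16/3, 2)
  seg 6: up by d1 = 14 → (-16/3, 16)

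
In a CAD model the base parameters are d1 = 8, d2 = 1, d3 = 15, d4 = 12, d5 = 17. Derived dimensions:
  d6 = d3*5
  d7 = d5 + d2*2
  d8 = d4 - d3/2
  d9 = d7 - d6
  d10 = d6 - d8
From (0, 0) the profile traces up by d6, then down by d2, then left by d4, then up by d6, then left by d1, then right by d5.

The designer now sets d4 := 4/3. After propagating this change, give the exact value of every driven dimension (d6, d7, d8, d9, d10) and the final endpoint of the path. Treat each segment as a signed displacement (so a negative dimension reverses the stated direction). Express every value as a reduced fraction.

d6 = 75
d7 = 19
d8 = -37/6
d9 = -56
d10 = 487/6
endpoint = (23/3, 149)

Apply edit: d4 := 4/3
  d6 = d3*5 = 75
  d7 = d5 + d2*2 = 19
  d8 = d4 - d3/2 = -37/6
  d9 = d7 - d6 = -56
  d10 = d6 - d8 = 487/6
Walk from origin (0, 0):
  seg 1: up by d6 = 75 → (0, 75)
  seg 2: down by d2 = 1 → (0, 74)
  seg 3: left by d4 = 4/3 → (-4/3, 74)
  seg 4: up by d6 = 75 → (-4/3, 149)
  seg 5: left by d1 = 8 → (-28/3, 149)
  seg 6: right by d5 = 17 → (23/3, 149)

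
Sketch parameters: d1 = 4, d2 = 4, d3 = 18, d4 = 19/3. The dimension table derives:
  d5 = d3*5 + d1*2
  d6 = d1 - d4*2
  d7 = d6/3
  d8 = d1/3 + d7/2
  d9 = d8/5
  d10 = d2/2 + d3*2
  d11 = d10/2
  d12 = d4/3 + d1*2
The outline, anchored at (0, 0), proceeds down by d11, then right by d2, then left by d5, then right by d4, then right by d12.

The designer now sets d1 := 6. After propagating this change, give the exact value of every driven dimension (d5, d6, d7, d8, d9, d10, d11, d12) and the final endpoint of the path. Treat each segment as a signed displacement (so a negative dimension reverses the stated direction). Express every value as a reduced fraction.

d5 = 102
d6 = -20/3
d7 = -20/9
d8 = 8/9
d9 = 8/45
d10 = 38
d11 = 19
d12 = 127/9
endpoint = (-698/9, -19)

Apply edit: d1 := 6
  d5 = d3*5 + d1*2 = 102
  d6 = d1 - d4*2 = -20/3
  d7 = d6/3 = -20/9
  d8 = d1/3 + d7/2 = 8/9
  d9 = d8/5 = 8/45
  d10 = d2/2 + d3*2 = 38
  d11 = d10/2 = 19
  d12 = d4/3 + d1*2 = 127/9
Walk from origin (0, 0):
  seg 1: down by d11 = 19 → (0, -19)
  seg 2: right by d2 = 4 → (4, -19)
  seg 3: left by d5 = 102 → (-98, -19)
  seg 4: right by d4 = 19/3 → (-275/3, -19)
  seg 5: right by d12 = 127/9 → (-698/9, -19)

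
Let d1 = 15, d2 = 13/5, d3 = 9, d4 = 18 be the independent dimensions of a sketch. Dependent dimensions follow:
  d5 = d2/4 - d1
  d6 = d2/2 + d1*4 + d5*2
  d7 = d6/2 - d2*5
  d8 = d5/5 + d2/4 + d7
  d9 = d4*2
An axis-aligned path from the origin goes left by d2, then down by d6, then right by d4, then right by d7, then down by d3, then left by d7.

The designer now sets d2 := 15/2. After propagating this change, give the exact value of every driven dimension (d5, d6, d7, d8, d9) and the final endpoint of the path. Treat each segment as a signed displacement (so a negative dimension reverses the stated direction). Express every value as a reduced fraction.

Apply edit: d2 := 15/2
  d5 = d2/4 - d1 = -105/8
  d6 = d2/2 + d1*4 + d5*2 = 75/2
  d7 = d6/2 - d2*5 = -75/4
  d8 = d5/5 + d2/4 + d7 = -39/2
  d9 = d4*2 = 36
Walk from origin (0, 0):
  seg 1: left by d2 = 15/2 → (-15/2, 0)
  seg 2: down by d6 = 75/2 → (-15/2, -75/2)
  seg 3: right by d4 = 18 → (21/2, -75/2)
  seg 4: right by d7 = -75/4 → (-33/4, -75/2)
  seg 5: down by d3 = 9 → (-33/4, -93/2)
  seg 6: left by d7 = -75/4 → (21/2, -93/2)

d5 = -105/8
d6 = 75/2
d7 = -75/4
d8 = -39/2
d9 = 36
endpoint = (21/2, -93/2)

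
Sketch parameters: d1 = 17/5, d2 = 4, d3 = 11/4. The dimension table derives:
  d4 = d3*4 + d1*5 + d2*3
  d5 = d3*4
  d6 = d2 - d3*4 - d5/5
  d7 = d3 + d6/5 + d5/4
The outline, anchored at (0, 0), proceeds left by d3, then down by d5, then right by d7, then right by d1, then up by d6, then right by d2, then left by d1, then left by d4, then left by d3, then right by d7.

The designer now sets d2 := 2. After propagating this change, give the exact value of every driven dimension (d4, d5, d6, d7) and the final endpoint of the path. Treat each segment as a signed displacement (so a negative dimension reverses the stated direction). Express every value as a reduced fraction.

d4 = 34
d5 = 11
d6 = -56/5
d7 = 163/50
endpoint = (-1549/50, -111/5)

Apply edit: d2 := 2
  d4 = d3*4 + d1*5 + d2*3 = 34
  d5 = d3*4 = 11
  d6 = d2 - d3*4 - d5/5 = -56/5
  d7 = d3 + d6/5 + d5/4 = 163/50
Walk from origin (0, 0):
  seg 1: left by d3 = 11/4 → (-11/4, 0)
  seg 2: down by d5 = 11 → (-11/4, -11)
  seg 3: right by d7 = 163/50 → (51/100, -11)
  seg 4: right by d1 = 17/5 → (391/100, -11)
  seg 5: up by d6 = -56/5 → (391/100, -111/5)
  seg 6: right by d2 = 2 → (591/100, -111/5)
  seg 7: left by d1 = 17/5 → (251/100, -111/5)
  seg 8: left by d4 = 34 → (-3149/100, -111/5)
  seg 9: left by d3 = 11/4 → (-856/25, -111/5)
  seg 10: right by d7 = 163/50 → (-1549/50, -111/5)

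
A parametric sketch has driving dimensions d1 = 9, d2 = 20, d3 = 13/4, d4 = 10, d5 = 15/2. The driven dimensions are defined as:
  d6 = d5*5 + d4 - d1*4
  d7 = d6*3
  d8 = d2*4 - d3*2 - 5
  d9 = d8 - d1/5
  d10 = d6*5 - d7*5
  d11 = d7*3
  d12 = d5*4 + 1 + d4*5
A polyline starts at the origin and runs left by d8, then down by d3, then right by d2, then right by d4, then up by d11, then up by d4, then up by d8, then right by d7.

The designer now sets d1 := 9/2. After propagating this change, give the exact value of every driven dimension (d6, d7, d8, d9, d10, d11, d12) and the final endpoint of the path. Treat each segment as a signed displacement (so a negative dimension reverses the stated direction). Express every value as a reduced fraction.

Apply edit: d1 := 9/2
  d6 = d5*5 + d4 - d1*4 = 59/2
  d7 = d6*3 = 177/2
  d8 = d2*4 - d3*2 - 5 = 137/2
  d9 = d8 - d1/5 = 338/5
  d10 = d6*5 - d7*5 = -295
  d11 = d7*3 = 531/2
  d12 = d5*4 + 1 + d4*5 = 81
Walk from origin (0, 0):
  seg 1: left by d8 = 137/2 → (-137/2, 0)
  seg 2: down by d3 = 13/4 → (-137/2, -13/4)
  seg 3: right by d2 = 20 → (-97/2, -13/4)
  seg 4: right by d4 = 10 → (-77/2, -13/4)
  seg 5: up by d11 = 531/2 → (-77/2, 1049/4)
  seg 6: up by d4 = 10 → (-77/2, 1089/4)
  seg 7: up by d8 = 137/2 → (-77/2, 1363/4)
  seg 8: right by d7 = 177/2 → (50, 1363/4)

d6 = 59/2
d7 = 177/2
d8 = 137/2
d9 = 338/5
d10 = -295
d11 = 531/2
d12 = 81
endpoint = (50, 1363/4)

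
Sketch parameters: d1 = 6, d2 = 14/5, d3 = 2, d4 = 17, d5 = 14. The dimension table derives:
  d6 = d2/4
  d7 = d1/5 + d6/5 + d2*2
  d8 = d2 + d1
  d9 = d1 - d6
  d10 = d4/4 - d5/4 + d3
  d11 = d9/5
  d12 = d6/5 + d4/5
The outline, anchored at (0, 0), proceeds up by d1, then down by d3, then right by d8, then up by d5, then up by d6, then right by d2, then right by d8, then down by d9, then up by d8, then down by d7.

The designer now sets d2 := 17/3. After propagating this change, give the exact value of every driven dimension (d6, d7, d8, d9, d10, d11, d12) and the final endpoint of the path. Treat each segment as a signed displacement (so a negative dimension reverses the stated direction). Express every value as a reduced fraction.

d6 = 17/12
d7 = 769/60
d8 = 35/3
d9 = 55/12
d10 = 11/4
d11 = 11/12
d12 = 221/60
endpoint = (29, 821/60)

Apply edit: d2 := 17/3
  d6 = d2/4 = 17/12
  d7 = d1/5 + d6/5 + d2*2 = 769/60
  d8 = d2 + d1 = 35/3
  d9 = d1 - d6 = 55/12
  d10 = d4/4 - d5/4 + d3 = 11/4
  d11 = d9/5 = 11/12
  d12 = d6/5 + d4/5 = 221/60
Walk from origin (0, 0):
  seg 1: up by d1 = 6 → (0, 6)
  seg 2: down by d3 = 2 → (0, 4)
  seg 3: right by d8 = 35/3 → (35/3, 4)
  seg 4: up by d5 = 14 → (35/3, 18)
  seg 5: up by d6 = 17/12 → (35/3, 233/12)
  seg 6: right by d2 = 17/3 → (52/3, 233/12)
  seg 7: right by d8 = 35/3 → (29, 233/12)
  seg 8: down by d9 = 55/12 → (29, 89/6)
  seg 9: up by d8 = 35/3 → (29, 53/2)
  seg 10: down by d7 = 769/60 → (29, 821/60)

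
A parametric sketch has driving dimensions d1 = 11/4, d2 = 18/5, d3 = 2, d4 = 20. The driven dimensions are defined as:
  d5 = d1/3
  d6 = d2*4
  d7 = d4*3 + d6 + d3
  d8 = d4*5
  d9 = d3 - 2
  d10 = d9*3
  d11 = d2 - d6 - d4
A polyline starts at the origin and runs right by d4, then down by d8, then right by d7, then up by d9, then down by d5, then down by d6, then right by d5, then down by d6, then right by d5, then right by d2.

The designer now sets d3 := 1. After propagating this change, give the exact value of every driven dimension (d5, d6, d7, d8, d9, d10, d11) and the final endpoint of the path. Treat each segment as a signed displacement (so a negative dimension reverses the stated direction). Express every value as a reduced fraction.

d5 = 11/12
d6 = 72/5
d7 = 377/5
d8 = 100
d9 = -1
d10 = -3
d11 = -154/5
endpoint = (605/6, -7843/60)

Apply edit: d3 := 1
  d5 = d1/3 = 11/12
  d6 = d2*4 = 72/5
  d7 = d4*3 + d6 + d3 = 377/5
  d8 = d4*5 = 100
  d9 = d3 - 2 = -1
  d10 = d9*3 = -3
  d11 = d2 - d6 - d4 = -154/5
Walk from origin (0, 0):
  seg 1: right by d4 = 20 → (20, 0)
  seg 2: down by d8 = 100 → (20, -100)
  seg 3: right by d7 = 377/5 → (477/5, -100)
  seg 4: up by d9 = -1 → (477/5, -101)
  seg 5: down by d5 = 11/12 → (477/5, -1223/12)
  seg 6: down by d6 = 72/5 → (477/5, -6979/60)
  seg 7: right by d5 = 11/12 → (5779/60, -6979/60)
  seg 8: down by d6 = 72/5 → (5779/60, -7843/60)
  seg 9: right by d5 = 11/12 → (2917/30, -7843/60)
  seg 10: right by d2 = 18/5 → (605/6, -7843/60)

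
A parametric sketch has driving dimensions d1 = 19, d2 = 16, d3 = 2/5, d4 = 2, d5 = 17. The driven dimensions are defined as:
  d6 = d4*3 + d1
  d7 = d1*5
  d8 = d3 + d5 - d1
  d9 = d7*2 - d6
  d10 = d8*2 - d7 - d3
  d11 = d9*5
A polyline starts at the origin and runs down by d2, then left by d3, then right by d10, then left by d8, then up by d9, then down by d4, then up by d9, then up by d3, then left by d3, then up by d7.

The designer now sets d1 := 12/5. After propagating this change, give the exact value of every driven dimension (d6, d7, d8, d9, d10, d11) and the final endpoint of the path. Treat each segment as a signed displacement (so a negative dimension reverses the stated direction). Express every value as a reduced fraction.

Apply edit: d1 := 12/5
  d6 = d4*3 + d1 = 42/5
  d7 = d1*5 = 12
  d8 = d3 + d5 - d1 = 15
  d9 = d7*2 - d6 = 78/5
  d10 = d8*2 - d7 - d3 = 88/5
  d11 = d9*5 = 78
Walk from origin (0, 0):
  seg 1: down by d2 = 16 → (0, -16)
  seg 2: left by d3 = 2/5 → (-2/5, -16)
  seg 3: right by d10 = 88/5 → (86/5, -16)
  seg 4: left by d8 = 15 → (11/5, -16)
  seg 5: up by d9 = 78/5 → (11/5, -2/5)
  seg 6: down by d4 = 2 → (11/5, -12/5)
  seg 7: up by d9 = 78/5 → (11/5, 66/5)
  seg 8: up by d3 = 2/5 → (11/5, 68/5)
  seg 9: left by d3 = 2/5 → (9/5, 68/5)
  seg 10: up by d7 = 12 → (9/5, 128/5)

d6 = 42/5
d7 = 12
d8 = 15
d9 = 78/5
d10 = 88/5
d11 = 78
endpoint = (9/5, 128/5)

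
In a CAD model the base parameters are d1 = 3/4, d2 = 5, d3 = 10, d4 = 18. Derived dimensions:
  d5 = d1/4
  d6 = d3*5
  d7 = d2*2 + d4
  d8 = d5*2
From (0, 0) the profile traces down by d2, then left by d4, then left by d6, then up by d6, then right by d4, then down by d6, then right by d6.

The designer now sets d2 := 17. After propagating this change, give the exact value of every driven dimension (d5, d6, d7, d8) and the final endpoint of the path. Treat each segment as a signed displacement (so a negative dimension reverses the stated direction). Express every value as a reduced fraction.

Apply edit: d2 := 17
  d5 = d1/4 = 3/16
  d6 = d3*5 = 50
  d7 = d2*2 + d4 = 52
  d8 = d5*2 = 3/8
Walk from origin (0, 0):
  seg 1: down by d2 = 17 → (0, -17)
  seg 2: left by d4 = 18 → (-18, -17)
  seg 3: left by d6 = 50 → (-68, -17)
  seg 4: up by d6 = 50 → (-68, 33)
  seg 5: right by d4 = 18 → (-50, 33)
  seg 6: down by d6 = 50 → (-50, -17)
  seg 7: right by d6 = 50 → (0, -17)

d5 = 3/16
d6 = 50
d7 = 52
d8 = 3/8
endpoint = (0, -17)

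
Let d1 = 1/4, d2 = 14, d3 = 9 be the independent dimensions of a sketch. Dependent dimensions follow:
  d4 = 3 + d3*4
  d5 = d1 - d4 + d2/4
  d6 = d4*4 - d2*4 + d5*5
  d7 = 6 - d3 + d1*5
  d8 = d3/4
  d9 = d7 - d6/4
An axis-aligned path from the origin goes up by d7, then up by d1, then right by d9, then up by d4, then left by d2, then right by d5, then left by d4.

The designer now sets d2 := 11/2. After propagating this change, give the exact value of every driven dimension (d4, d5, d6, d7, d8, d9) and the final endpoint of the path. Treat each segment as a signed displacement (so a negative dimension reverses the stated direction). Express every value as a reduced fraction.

Apply edit: d2 := 11/2
  d4 = 3 + d3*4 = 39
  d5 = d1 - d4 + d2/4 = -299/8
  d6 = d4*4 - d2*4 + d5*5 = -423/8
  d7 = 6 - d3 + d1*5 = -7/4
  d8 = d3/4 = 9/4
  d9 = d7 - d6/4 = 367/32
Walk from origin (0, 0):
  seg 1: up by d7 = -7/4 → (0, -7/4)
  seg 2: up by d1 = 1/4 → (0, -3/2)
  seg 3: right by d9 = 367/32 → (367/32, -3/2)
  seg 4: up by d4 = 39 → (367/32, 75/2)
  seg 5: left by d2 = 11/2 → (191/32, 75/2)
  seg 6: right by d5 = -299/8 → (-1005/32, 75/2)
  seg 7: left by d4 = 39 → (-2253/32, 75/2)

d4 = 39
d5 = -299/8
d6 = -423/8
d7 = -7/4
d8 = 9/4
d9 = 367/32
endpoint = (-2253/32, 75/2)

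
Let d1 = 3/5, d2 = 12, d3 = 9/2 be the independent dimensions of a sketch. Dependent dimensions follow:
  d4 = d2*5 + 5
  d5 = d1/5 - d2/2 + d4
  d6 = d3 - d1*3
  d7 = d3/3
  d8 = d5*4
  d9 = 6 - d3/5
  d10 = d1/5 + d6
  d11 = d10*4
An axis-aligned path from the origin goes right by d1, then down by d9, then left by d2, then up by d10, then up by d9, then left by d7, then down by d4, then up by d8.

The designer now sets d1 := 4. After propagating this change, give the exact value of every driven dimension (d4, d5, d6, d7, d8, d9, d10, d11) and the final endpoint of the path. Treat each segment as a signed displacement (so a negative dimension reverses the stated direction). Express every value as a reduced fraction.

Apply edit: d1 := 4
  d4 = d2*5 + 5 = 65
  d5 = d1/5 - d2/2 + d4 = 299/5
  d6 = d3 - d1*3 = -15/2
  d7 = d3/3 = 3/2
  d8 = d5*4 = 1196/5
  d9 = 6 - d3/5 = 51/10
  d10 = d1/5 + d6 = -67/10
  d11 = d10*4 = -134/5
Walk from origin (0, 0):
  seg 1: right by d1 = 4 → (4, 0)
  seg 2: down by d9 = 51/10 → (4, -51/10)
  seg 3: left by d2 = 12 → (-8, -51/10)
  seg 4: up by d10 = -67/10 → (-8, -59/5)
  seg 5: up by d9 = 51/10 → (-8, -67/10)
  seg 6: left by d7 = 3/2 → (-19/2, -67/10)
  seg 7: down by d4 = 65 → (-19/2, -717/10)
  seg 8: up by d8 = 1196/5 → (-19/2, 335/2)

d4 = 65
d5 = 299/5
d6 = -15/2
d7 = 3/2
d8 = 1196/5
d9 = 51/10
d10 = -67/10
d11 = -134/5
endpoint = (-19/2, 335/2)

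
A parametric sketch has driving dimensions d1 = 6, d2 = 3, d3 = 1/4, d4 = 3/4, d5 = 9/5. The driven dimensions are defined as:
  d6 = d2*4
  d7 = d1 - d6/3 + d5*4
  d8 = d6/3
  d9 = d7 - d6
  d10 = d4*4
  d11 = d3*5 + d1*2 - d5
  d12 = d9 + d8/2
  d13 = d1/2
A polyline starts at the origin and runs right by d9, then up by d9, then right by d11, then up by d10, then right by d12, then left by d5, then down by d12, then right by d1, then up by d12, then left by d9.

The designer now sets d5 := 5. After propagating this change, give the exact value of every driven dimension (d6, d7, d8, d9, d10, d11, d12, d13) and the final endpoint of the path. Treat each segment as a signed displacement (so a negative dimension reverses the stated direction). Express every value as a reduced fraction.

Apply edit: d5 := 5
  d6 = d2*4 = 12
  d7 = d1 - d6/3 + d5*4 = 22
  d8 = d6/3 = 4
  d9 = d7 - d6 = 10
  d10 = d4*4 = 3
  d11 = d3*5 + d1*2 - d5 = 33/4
  d12 = d9 + d8/2 = 12
  d13 = d1/2 = 3
Walk from origin (0, 0):
  seg 1: right by d9 = 10 → (10, 0)
  seg 2: up by d9 = 10 → (10, 10)
  seg 3: right by d11 = 33/4 → (73/4, 10)
  seg 4: up by d10 = 3 → (73/4, 13)
  seg 5: right by d12 = 12 → (121/4, 13)
  seg 6: left by d5 = 5 → (101/4, 13)
  seg 7: down by d12 = 12 → (101/4, 1)
  seg 8: right by d1 = 6 → (125/4, 1)
  seg 9: up by d12 = 12 → (125/4, 13)
  seg 10: left by d9 = 10 → (85/4, 13)

d6 = 12
d7 = 22
d8 = 4
d9 = 10
d10 = 3
d11 = 33/4
d12 = 12
d13 = 3
endpoint = (85/4, 13)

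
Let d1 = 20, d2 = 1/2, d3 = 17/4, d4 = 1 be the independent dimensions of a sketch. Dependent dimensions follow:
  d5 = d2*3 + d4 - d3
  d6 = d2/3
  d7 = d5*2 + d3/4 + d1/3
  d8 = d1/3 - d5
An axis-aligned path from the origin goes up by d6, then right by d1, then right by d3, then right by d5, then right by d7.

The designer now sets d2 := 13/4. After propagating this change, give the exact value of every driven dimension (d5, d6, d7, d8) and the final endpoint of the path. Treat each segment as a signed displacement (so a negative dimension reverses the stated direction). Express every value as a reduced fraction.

Apply edit: d2 := 13/4
  d5 = d2*3 + d4 - d3 = 13/2
  d6 = d2/3 = 13/12
  d7 = d5*2 + d3/4 + d1/3 = 995/48
  d8 = d1/3 - d5 = 1/6
Walk from origin (0, 0):
  seg 1: up by d6 = 13/12 → (0, 13/12)
  seg 2: right by d1 = 20 → (20, 13/12)
  seg 3: right by d3 = 17/4 → (97/4, 13/12)
  seg 4: right by d5 = 13/2 → (123/4, 13/12)
  seg 5: right by d7 = 995/48 → (2471/48, 13/12)

d5 = 13/2
d6 = 13/12
d7 = 995/48
d8 = 1/6
endpoint = (2471/48, 13/12)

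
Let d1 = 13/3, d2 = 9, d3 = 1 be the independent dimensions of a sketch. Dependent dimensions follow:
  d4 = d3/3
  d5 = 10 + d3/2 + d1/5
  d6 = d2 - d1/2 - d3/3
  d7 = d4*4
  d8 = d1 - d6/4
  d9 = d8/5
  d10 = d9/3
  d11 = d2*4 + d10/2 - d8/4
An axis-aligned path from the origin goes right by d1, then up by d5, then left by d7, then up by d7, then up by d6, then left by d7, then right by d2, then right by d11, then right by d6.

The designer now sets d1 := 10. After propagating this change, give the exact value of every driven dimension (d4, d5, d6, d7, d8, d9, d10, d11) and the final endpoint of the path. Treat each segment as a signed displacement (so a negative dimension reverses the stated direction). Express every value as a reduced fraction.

d4 = 1/3
d5 = 25/2
d6 = 11/3
d7 = 4/3
d8 = 109/12
d9 = 109/60
d10 = 109/180
d11 = 24503/720
endpoint = (38903/720, 35/2)

Apply edit: d1 := 10
  d4 = d3/3 = 1/3
  d5 = 10 + d3/2 + d1/5 = 25/2
  d6 = d2 - d1/2 - d3/3 = 11/3
  d7 = d4*4 = 4/3
  d8 = d1 - d6/4 = 109/12
  d9 = d8/5 = 109/60
  d10 = d9/3 = 109/180
  d11 = d2*4 + d10/2 - d8/4 = 24503/720
Walk from origin (0, 0):
  seg 1: right by d1 = 10 → (10, 0)
  seg 2: up by d5 = 25/2 → (10, 25/2)
  seg 3: left by d7 = 4/3 → (26/3, 25/2)
  seg 4: up by d7 = 4/3 → (26/3, 83/6)
  seg 5: up by d6 = 11/3 → (26/3, 35/2)
  seg 6: left by d7 = 4/3 → (22/3, 35/2)
  seg 7: right by d2 = 9 → (49/3, 35/2)
  seg 8: right by d11 = 24503/720 → (36263/720, 35/2)
  seg 9: right by d6 = 11/3 → (38903/720, 35/2)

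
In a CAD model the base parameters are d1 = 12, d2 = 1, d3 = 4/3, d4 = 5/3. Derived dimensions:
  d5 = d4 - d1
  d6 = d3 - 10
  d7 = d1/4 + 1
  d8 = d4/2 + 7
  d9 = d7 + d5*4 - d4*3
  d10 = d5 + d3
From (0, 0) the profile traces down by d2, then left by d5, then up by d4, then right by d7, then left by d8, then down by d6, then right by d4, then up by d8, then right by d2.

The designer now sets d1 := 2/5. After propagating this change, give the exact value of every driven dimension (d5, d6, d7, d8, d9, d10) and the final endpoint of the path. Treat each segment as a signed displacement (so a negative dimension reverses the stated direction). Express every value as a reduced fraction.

d5 = 19/15
d6 = -26/3
d7 = 11/10
d8 = 47/6
d9 = 7/6
d10 = 13/5
endpoint = (-16/3, 103/6)

Apply edit: d1 := 2/5
  d5 = d4 - d1 = 19/15
  d6 = d3 - 10 = -26/3
  d7 = d1/4 + 1 = 11/10
  d8 = d4/2 + 7 = 47/6
  d9 = d7 + d5*4 - d4*3 = 7/6
  d10 = d5 + d3 = 13/5
Walk from origin (0, 0):
  seg 1: down by d2 = 1 → (0, -1)
  seg 2: left by d5 = 19/15 → (-19/15, -1)
  seg 3: up by d4 = 5/3 → (-19/15, 2/3)
  seg 4: right by d7 = 11/10 → (-1/6, 2/3)
  seg 5: left by d8 = 47/6 → (-8, 2/3)
  seg 6: down by d6 = -26/3 → (-8, 28/3)
  seg 7: right by d4 = 5/3 → (-19/3, 28/3)
  seg 8: up by d8 = 47/6 → (-19/3, 103/6)
  seg 9: right by d2 = 1 → (-16/3, 103/6)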